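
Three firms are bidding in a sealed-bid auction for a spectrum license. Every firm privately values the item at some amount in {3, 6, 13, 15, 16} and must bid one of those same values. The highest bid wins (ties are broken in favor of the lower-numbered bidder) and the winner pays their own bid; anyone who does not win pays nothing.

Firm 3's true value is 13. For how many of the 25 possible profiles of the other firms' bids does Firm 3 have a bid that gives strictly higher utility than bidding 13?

Others bid (3, 3): truth gives 0; bid 6 gives 7 > 0. Violating.
Others bid (3, 6): truth gives 0; no alternative beats it.
Others bid (3, 13): truth gives 0; no alternative beats it.
(Checking all 25 profiles: 1 has a profitable deviation, 24 do not.)

1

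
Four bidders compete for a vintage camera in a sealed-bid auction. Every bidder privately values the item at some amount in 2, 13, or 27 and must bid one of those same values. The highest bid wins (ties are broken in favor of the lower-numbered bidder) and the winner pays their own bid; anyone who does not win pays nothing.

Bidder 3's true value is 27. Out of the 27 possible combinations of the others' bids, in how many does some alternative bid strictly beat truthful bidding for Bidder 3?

2

Others bid (2, 2, 2): truth gives 0; bid 13 gives 14 > 0. Violating.
Others bid (2, 2, 13): truth gives 0; bid 13 gives 14 > 0. Violating.
Others bid (2, 2, 27): truth gives 0; no alternative beats it.
Others bid (2, 13, 2): truth gives 0; no alternative beats it.
(Checking all 27 profiles: 2 have a profitable deviation, 25 do not.)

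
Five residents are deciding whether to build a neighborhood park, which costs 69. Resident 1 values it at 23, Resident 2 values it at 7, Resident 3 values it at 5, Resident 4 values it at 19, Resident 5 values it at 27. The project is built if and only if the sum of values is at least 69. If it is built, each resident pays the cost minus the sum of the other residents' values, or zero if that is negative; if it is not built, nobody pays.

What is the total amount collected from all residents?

33

Total value 81 ≥ cost 69, so it is built.
Resident 1: others sum to 58; max(0, 69 - 58) = 11.
Resident 2: others sum to 74; max(0, 69 - 74) = 0.
Resident 3: others sum to 76; max(0, 69 - 76) = 0.
Resident 4: others sum to 62; max(0, 69 - 62) = 7.
Resident 5: others sum to 54; max(0, 69 - 54) = 15.
Total collected = 11 + 0 + 0 + 7 + 15 = 33.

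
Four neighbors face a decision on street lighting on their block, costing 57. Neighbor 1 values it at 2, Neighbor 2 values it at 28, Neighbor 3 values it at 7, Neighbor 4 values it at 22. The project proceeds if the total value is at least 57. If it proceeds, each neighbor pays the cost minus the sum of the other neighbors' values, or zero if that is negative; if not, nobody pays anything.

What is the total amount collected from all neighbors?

51

Total value 59 ≥ cost 57, so it is built.
Neighbor 1: others sum to 57; max(0, 57 - 57) = 0.
Neighbor 2: others sum to 31; max(0, 57 - 31) = 26.
Neighbor 3: others sum to 52; max(0, 57 - 52) = 5.
Neighbor 4: others sum to 37; max(0, 57 - 37) = 20.
Total collected = 0 + 26 + 5 + 20 = 51.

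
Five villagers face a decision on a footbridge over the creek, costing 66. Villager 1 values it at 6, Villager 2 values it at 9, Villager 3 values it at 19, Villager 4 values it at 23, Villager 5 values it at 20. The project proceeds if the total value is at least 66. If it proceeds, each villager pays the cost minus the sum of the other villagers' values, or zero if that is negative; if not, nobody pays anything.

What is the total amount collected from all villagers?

29

Total value 77 ≥ cost 66, so it is built.
Villager 1: others sum to 71; max(0, 66 - 71) = 0.
Villager 2: others sum to 68; max(0, 66 - 68) = 0.
Villager 3: others sum to 58; max(0, 66 - 58) = 8.
Villager 4: others sum to 54; max(0, 66 - 54) = 12.
Villager 5: others sum to 57; max(0, 66 - 57) = 9.
Total collected = 0 + 0 + 8 + 12 + 9 = 29.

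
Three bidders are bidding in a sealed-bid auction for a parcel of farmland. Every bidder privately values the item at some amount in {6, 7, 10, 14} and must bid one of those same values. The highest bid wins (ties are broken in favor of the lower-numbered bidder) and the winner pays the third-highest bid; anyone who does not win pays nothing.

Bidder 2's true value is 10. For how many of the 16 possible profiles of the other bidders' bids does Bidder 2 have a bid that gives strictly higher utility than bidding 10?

4

Others bid (6, 14): truth gives 0; bid 14 gives 4 > 0. Violating.
Others bid (7, 14): truth gives 0; bid 14 gives 3 > 0. Violating.
Others bid (10, 6): truth gives 0; bid 14 gives 4 > 0. Violating.
Others bid (10, 7): truth gives 0; bid 14 gives 3 > 0. Violating.
Others bid (6, 6): truth gives 4; no alternative beats it.
Others bid (6, 7): truth gives 4; no alternative beats it.
(Checking all 16 profiles: 4 have a profitable deviation, 12 do not.)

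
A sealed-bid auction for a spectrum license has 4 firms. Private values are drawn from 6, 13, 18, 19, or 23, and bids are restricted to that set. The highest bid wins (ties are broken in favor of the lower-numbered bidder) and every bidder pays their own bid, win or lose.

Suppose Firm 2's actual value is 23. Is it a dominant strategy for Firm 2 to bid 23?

No

Consider the case where Firm 1 bids 6, Firm 3 bids 6 and Firm 4 bids 6.
Truthful bid 23: wins, pays 23, utility 23 - 23 = 0.
Bid 13 instead: wins, pays 13, utility 23 - 13 = 10.
Since 10 > 0, bidding 13 is strictly better here, so truthful bidding is not dominant.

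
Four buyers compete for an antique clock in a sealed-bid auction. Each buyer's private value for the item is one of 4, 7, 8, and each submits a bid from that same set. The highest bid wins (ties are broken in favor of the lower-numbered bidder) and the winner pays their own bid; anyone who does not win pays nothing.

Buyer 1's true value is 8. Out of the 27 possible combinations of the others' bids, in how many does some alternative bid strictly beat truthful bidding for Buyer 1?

8

Others bid (4, 4, 4): truth gives 0; bid 4 gives 4 > 0. Violating.
Others bid (4, 4, 7): truth gives 0; bid 7 gives 1 > 0. Violating.
Others bid (4, 7, 4): truth gives 0; bid 7 gives 1 > 0. Violating.
Others bid (4, 7, 7): truth gives 0; bid 7 gives 1 > 0. Violating.
Others bid (4, 4, 8): truth gives 0; no alternative beats it.
Others bid (4, 7, 8): truth gives 0; no alternative beats it.
(Checking all 27 profiles: 8 have a profitable deviation, 19 do not.)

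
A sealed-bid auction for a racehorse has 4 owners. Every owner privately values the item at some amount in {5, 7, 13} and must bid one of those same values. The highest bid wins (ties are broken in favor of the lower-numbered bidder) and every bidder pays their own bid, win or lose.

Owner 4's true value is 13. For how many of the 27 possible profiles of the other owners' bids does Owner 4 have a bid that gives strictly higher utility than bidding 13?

Others bid (5, 5, 5): truth gives 0; bid 7 gives 6 > 0. Violating.
Others bid (5, 5, 13): truth gives -13; bid 5 gives -5 > -13. Violating.
Others bid (5, 7, 13): truth gives -13; bid 5 gives -5 > -13. Violating.
Others bid (5, 13, 5): truth gives -13; bid 5 gives -5 > -13. Violating.
Others bid (5, 5, 7): truth gives 0; no alternative beats it.
Others bid (5, 7, 5): truth gives 0; no alternative beats it.
(Checking all 27 profiles: 20 have a profitable deviation, 7 do not.)

20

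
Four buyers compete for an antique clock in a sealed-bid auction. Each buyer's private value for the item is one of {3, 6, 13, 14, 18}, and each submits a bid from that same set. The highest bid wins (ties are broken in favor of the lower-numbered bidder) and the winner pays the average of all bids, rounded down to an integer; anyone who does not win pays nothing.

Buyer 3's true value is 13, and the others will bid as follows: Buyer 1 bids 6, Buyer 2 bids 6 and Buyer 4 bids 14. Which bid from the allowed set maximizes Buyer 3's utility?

14

Bid 3: loses, pays 0, utility 0.
Bid 6: loses, pays 0, utility 0.
Bid 13: loses, pays 0, utility 0.
Bid 14: wins, pays 10, utility 13 - 10 = 3.
Bid 18: wins, pays 11, utility 13 - 11 = 2.
The best choice is 14 with utility 3.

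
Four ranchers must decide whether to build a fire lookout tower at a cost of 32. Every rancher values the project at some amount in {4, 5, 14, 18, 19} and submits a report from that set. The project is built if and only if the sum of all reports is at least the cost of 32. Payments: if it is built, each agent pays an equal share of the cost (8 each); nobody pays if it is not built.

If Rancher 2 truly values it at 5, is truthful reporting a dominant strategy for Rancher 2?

No

Consider the case where Rancher 1 reports 4, Rancher 3 reports 4 and Rancher 4 reports 19.
Truthful report 5: project built, pays 8, utility 5 - 8 = -3.
Report 4 instead: project not built, utility 0.
Since 0 > -3, reporting 4 is strictly better here, so truthful reporting is not dominant.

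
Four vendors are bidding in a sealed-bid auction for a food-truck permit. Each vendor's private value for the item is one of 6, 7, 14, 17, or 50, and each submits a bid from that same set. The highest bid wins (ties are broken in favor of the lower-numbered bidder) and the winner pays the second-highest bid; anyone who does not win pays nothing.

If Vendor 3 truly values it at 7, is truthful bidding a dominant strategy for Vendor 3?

Yes

Check each profile of the others' bids and compare truth against every alternative bid.
Others bid (6, 6, 6): truth gives 1, best alternative gives 1.
Others bid (6, 6, 7): truth gives 0, best alternative gives 0.
Others bid (6, 6, 14): truth gives 0, best alternative gives 0.
Others bid (6, 6, 17): truth gives 0, best alternative gives 0.
Others bid (6, 6, 50): truth gives 0, best alternative gives 0.
Others bid (6, 7, 6): truth gives 0, best alternative gives 0.
(Remaining 119 profiles checked similarly; truth is weakly best in each.)
In every case the truthful bid is at least as good as any alternative, so it is a dominant strategy.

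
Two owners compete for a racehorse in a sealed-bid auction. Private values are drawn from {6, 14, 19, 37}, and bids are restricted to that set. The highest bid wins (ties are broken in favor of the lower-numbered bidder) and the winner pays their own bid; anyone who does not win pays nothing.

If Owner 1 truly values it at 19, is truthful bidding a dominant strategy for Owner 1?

No

Consider the case where Owner 2 bids 6.
Truthful bid 19: wins, pays 19, utility 19 - 19 = 0.
Bid 6 instead: wins, pays 6, utility 19 - 6 = 13.
Since 13 > 0, bidding 6 is strictly better here, so truthful bidding is not dominant.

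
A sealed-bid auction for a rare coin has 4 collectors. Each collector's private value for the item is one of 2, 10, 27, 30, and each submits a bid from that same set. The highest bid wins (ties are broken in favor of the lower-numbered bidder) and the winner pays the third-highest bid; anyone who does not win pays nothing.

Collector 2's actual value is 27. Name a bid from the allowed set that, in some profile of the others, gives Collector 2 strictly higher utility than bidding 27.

30

Suppose Collector 1 bids 2, Collector 3 bids 2 and Collector 4 bids 30.
Bid 27: loses, pays 0, utility 0.
Bid 30: wins, pays 2, utility 27 - 2 = 25.
So bidding 30 beats truth here (25 > 0).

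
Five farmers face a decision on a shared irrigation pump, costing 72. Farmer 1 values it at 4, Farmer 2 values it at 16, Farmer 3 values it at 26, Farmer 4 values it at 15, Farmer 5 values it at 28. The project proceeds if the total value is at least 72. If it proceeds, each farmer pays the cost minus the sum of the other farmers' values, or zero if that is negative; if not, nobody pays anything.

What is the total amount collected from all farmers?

Total value 89 ≥ cost 72, so it is built.
Farmer 1: others sum to 85; max(0, 72 - 85) = 0.
Farmer 2: others sum to 73; max(0, 72 - 73) = 0.
Farmer 3: others sum to 63; max(0, 72 - 63) = 9.
Farmer 4: others sum to 74; max(0, 72 - 74) = 0.
Farmer 5: others sum to 61; max(0, 72 - 61) = 11.
Total collected = 0 + 0 + 9 + 0 + 11 = 20.

20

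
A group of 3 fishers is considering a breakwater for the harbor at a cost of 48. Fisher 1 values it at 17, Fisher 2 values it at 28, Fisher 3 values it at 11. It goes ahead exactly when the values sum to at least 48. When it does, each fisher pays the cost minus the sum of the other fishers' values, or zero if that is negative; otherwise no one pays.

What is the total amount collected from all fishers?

Total value 56 ≥ cost 48, so it is built.
Fisher 1: others sum to 39; max(0, 48 - 39) = 9.
Fisher 2: others sum to 28; max(0, 48 - 28) = 20.
Fisher 3: others sum to 45; max(0, 48 - 45) = 3.
Total collected = 9 + 20 + 3 = 32.

32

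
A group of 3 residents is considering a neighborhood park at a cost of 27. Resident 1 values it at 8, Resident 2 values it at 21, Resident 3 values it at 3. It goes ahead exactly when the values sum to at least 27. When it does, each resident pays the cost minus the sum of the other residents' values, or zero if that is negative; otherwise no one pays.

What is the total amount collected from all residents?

19

Total value 32 ≥ cost 27, so it is built.
Resident 1: others sum to 24; max(0, 27 - 24) = 3.
Resident 2: others sum to 11; max(0, 27 - 11) = 16.
Resident 3: others sum to 29; max(0, 27 - 29) = 0.
Total collected = 3 + 16 + 0 = 19.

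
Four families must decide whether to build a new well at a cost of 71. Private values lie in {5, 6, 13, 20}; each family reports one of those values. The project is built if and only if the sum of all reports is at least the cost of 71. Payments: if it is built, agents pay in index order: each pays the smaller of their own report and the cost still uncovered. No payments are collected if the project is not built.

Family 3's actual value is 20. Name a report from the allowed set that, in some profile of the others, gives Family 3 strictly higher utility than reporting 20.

Suppose Family 1 reports 20, Family 2 reports 20 and Family 4 reports 20.
Report 20: project built, pays 20, utility 20 - 20 = 0.
Report 13: project built, pays 13, utility 20 - 13 = 7.
So reporting 13 beats truth here (7 > 0).

13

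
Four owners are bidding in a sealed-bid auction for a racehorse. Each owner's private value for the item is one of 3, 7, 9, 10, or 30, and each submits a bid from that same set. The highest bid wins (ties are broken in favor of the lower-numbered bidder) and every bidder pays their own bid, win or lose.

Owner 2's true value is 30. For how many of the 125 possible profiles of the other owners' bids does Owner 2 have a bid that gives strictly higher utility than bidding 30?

73

Others bid (3, 3, 3): truth gives 0; bid 7 gives 23 > 0. Violating.
Others bid (3, 3, 7): truth gives 0; bid 7 gives 23 > 0. Violating.
Others bid (3, 3, 9): truth gives 0; bid 9 gives 21 > 0. Violating.
Others bid (3, 3, 10): truth gives 0; bid 10 gives 20 > 0. Violating.
Others bid (3, 3, 30): truth gives 0; no alternative beats it.
Others bid (3, 7, 30): truth gives 0; no alternative beats it.
(Checking all 125 profiles: 73 have a profitable deviation, 52 do not.)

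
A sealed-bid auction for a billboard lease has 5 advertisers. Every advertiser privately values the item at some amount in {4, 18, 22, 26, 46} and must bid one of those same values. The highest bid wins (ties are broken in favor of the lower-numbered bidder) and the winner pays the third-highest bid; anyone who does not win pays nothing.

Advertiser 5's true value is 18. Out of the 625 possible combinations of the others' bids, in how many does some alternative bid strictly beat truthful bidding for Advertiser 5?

Others bid (4, 4, 4, 18): truth gives 0; bid 22 gives 14 > 0. Violating.
Others bid (4, 4, 4, 22): truth gives 0; bid 26 gives 14 > 0. Violating.
Others bid (4, 4, 4, 26): truth gives 0; bid 46 gives 14 > 0. Violating.
Others bid (4, 4, 18, 4): truth gives 0; bid 22 gives 14 > 0. Violating.
Others bid (4, 4, 4, 4): truth gives 14; no alternative beats it.
Others bid (4, 4, 4, 46): truth gives 0; no alternative beats it.
(Checking all 625 profiles: 12 have a profitable deviation, 613 do not.)

12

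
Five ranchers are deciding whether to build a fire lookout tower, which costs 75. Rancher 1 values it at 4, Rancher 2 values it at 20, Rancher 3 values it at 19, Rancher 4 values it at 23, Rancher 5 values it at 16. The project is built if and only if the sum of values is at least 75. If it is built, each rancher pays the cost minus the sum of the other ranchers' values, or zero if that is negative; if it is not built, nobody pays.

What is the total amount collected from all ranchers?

50

Total value 82 ≥ cost 75, so it is built.
Rancher 1: others sum to 78; max(0, 75 - 78) = 0.
Rancher 2: others sum to 62; max(0, 75 - 62) = 13.
Rancher 3: others sum to 63; max(0, 75 - 63) = 12.
Rancher 4: others sum to 59; max(0, 75 - 59) = 16.
Rancher 5: others sum to 66; max(0, 75 - 66) = 9.
Total collected = 0 + 13 + 12 + 16 + 9 = 50.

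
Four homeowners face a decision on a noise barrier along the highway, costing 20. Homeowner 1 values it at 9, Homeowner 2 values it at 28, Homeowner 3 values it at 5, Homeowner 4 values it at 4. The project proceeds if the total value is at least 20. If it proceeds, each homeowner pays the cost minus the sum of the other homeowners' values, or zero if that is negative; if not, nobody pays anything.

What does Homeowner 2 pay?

Total value 46 ≥ cost 20, so the project is built.
The other homeowners' values sum to 18.
Cost minus that sum is 20 - 18 = 2.

2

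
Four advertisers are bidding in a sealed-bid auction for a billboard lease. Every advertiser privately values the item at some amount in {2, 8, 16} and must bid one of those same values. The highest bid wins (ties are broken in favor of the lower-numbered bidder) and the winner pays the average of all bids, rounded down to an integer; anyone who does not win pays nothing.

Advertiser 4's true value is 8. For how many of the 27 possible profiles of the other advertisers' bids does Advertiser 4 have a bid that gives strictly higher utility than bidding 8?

3

Others bid (2, 2, 8): truth gives 0; bid 16 gives 1 > 0. Violating.
Others bid (2, 8, 2): truth gives 0; bid 16 gives 1 > 0. Violating.
Others bid (8, 2, 2): truth gives 0; bid 16 gives 1 > 0. Violating.
Others bid (2, 2, 2): truth gives 5; no alternative beats it.
Others bid (2, 2, 16): truth gives 0; no alternative beats it.
(Checking all 27 profiles: 3 have a profitable deviation, 24 do not.)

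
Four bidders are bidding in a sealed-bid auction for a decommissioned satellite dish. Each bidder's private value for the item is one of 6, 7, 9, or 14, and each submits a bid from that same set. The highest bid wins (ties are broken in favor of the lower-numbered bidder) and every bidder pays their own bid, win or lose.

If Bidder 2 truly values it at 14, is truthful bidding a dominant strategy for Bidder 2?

Consider the case where Bidder 1 bids 6, Bidder 3 bids 6 and Bidder 4 bids 6.
Truthful bid 14: wins, pays 14, utility 14 - 14 = 0.
Bid 7 instead: wins, pays 7, utility 14 - 7 = 7.
Since 7 > 0, bidding 7 is strictly better here, so truthful bidding is not dominant.

No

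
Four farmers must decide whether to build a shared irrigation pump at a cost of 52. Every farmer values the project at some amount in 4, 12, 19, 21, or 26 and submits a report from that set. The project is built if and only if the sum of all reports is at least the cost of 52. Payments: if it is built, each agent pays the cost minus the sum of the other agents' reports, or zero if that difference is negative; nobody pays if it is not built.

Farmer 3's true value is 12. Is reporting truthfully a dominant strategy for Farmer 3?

Check each profile of the others' reports and compare truth against every alternative report.
Others report (4, 26, 26): truth gives 12, best alternative gives 12.
Others report (12, 19, 21): truth gives 12, best alternative gives 12.
Others report (12, 19, 26): truth gives 12, best alternative gives 12.
Others report (12, 21, 19): truth gives 12, best alternative gives 12.
Others report (12, 21, 21): truth gives 12, best alternative gives 12.
Others report (12, 21, 26): truth gives 12, best alternative gives 12.
(Remaining 119 profiles checked similarly; truth is weakly best in each.)
In every case the truthful report is at least as good as any alternative, so it is a dominant strategy.

Yes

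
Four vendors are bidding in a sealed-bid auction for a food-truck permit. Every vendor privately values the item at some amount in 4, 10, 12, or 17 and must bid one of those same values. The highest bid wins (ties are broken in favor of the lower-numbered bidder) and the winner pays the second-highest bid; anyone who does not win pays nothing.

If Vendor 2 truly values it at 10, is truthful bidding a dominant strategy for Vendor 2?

Yes

Check each profile of the others' bids and compare truth against every alternative bid.
Others bid (4, 4, 4): truth gives 6, best alternative gives 6.
Others bid (4, 4, 10): truth gives 0, best alternative gives 0.
Others bid (4, 4, 12): truth gives 0, best alternative gives 0.
Others bid (4, 4, 17): truth gives 0, best alternative gives 0.
Others bid (4, 10, 4): truth gives 0, best alternative gives 0.
Others bid (4, 10, 10): truth gives 0, best alternative gives 0.
(Remaining 58 profiles checked similarly; truth is weakly best in each.)
In every case the truthful bid is at least as good as any alternative, so it is a dominant strategy.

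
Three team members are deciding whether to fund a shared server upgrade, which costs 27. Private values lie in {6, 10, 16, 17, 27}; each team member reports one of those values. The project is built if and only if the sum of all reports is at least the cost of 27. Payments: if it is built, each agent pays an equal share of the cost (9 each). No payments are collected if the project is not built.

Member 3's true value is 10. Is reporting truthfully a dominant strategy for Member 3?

No

Consider the case where Member 1 reports 6 and Member 2 reports 6.
Truthful report 10: project not built, utility 0.
Report 16 instead: project built, pays 9, utility 10 - 9 = 1.
Since 1 > 0, reporting 16 is strictly better here, so truthful reporting is not dominant.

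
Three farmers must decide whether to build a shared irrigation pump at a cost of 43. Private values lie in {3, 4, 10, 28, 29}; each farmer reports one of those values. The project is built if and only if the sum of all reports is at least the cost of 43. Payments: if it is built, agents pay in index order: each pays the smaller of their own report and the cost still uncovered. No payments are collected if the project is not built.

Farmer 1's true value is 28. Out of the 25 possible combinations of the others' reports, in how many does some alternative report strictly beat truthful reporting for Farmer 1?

10

Others report (4, 29): truth gives 0; report 10 gives 18 > 0. Violating.
Others report (10, 28): truth gives 0; report 10 gives 18 > 0. Violating.
Others report (10, 29): truth gives 0; report 4 gives 24 > 0. Violating.
Others report (28, 10): truth gives 0; report 10 gives 18 > 0. Violating.
Others report (3, 3): truth gives 0; no alternative beats it.
Others report (3, 4): truth gives 0; no alternative beats it.
(Checking all 25 profiles: 10 have a profitable deviation, 15 do not.)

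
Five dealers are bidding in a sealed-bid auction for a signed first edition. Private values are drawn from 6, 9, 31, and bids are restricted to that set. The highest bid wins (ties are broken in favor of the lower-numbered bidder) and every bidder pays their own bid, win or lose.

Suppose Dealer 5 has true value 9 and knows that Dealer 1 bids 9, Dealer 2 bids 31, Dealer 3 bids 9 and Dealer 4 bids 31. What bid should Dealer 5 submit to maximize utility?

Bid 6: loses but pays 6, utility -6.
Bid 9: loses but pays 9, utility -9.
Bid 31: loses but pays 31, utility -31.
The best choice is 6 with utility -6.

6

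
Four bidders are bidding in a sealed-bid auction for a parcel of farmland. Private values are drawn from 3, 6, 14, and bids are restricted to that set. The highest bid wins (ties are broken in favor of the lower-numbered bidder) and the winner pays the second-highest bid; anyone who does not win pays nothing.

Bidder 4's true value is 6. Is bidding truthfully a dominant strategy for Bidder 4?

Check each profile of the others' bids and compare truth against every alternative bid.
Others bid (3, 3, 3): truth gives 3, best alternative gives 3.
Others bid (3, 3, 6): truth gives 0, best alternative gives 0.
Others bid (3, 3, 14): truth gives 0, best alternative gives 0.
Others bid (3, 6, 3): truth gives 0, best alternative gives 0.
Others bid (3, 6, 6): truth gives 0, best alternative gives 0.
Others bid (3, 6, 14): truth gives 0, best alternative gives 0.
(Remaining 21 profiles checked similarly; truth is weakly best in each.)
In every case the truthful bid is at least as good as any alternative, so it is a dominant strategy.

Yes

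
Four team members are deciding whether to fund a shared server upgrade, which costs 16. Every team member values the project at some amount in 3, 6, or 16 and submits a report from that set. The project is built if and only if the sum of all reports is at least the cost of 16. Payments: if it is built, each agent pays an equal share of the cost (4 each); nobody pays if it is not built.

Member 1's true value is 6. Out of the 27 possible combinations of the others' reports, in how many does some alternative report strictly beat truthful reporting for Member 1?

1

Others report (3, 3, 3): truth gives 0; report 16 gives 2 > 0. Violating.
Others report (3, 3, 6): truth gives 2; no alternative beats it.
Others report (3, 3, 16): truth gives 2; no alternative beats it.
(Checking all 27 profiles: 1 has a profitable deviation, 26 do not.)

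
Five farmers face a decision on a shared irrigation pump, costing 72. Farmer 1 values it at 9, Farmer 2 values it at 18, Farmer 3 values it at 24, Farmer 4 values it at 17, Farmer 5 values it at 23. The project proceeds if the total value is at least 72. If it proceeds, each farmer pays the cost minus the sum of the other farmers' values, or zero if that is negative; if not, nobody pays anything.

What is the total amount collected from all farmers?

9

Total value 91 ≥ cost 72, so it is built.
Farmer 1: others sum to 82; max(0, 72 - 82) = 0.
Farmer 2: others sum to 73; max(0, 72 - 73) = 0.
Farmer 3: others sum to 67; max(0, 72 - 67) = 5.
Farmer 4: others sum to 74; max(0, 72 - 74) = 0.
Farmer 5: others sum to 68; max(0, 72 - 68) = 4.
Total collected = 0 + 0 + 5 + 0 + 4 = 9.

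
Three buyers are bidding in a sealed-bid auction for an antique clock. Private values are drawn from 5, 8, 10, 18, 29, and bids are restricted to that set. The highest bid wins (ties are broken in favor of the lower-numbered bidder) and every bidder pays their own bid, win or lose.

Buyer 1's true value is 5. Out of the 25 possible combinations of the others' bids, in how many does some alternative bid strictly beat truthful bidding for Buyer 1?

Others bid (5, 8): truth gives -5; bid 8 gives -3 > -5. Violating.
Others bid (8, 5): truth gives -5; bid 8 gives -3 > -5. Violating.
Others bid (8, 8): truth gives -5; bid 8 gives -3 > -5. Violating.
Others bid (5, 5): truth gives 0; no alternative beats it.
Others bid (5, 10): truth gives -5; no alternative beats it.
(Checking all 25 profiles: 3 have a profitable deviation, 22 do not.)

3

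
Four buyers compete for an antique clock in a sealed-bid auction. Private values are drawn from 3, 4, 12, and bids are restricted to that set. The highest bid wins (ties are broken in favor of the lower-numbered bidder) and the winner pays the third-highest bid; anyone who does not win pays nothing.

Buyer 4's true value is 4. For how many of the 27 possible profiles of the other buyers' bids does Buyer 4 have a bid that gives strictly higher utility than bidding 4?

3

Others bid (3, 3, 4): truth gives 0; bid 12 gives 1 > 0. Violating.
Others bid (3, 4, 3): truth gives 0; bid 12 gives 1 > 0. Violating.
Others bid (4, 3, 3): truth gives 0; bid 12 gives 1 > 0. Violating.
Others bid (3, 3, 3): truth gives 1; no alternative beats it.
Others bid (3, 3, 12): truth gives 0; no alternative beats it.
(Checking all 27 profiles: 3 have a profitable deviation, 24 do not.)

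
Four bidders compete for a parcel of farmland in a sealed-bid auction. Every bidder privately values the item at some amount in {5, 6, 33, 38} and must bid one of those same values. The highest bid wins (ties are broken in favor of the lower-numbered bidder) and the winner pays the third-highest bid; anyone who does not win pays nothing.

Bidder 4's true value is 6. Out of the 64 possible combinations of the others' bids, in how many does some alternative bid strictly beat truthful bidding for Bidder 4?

Others bid (5, 5, 6): truth gives 0; bid 33 gives 1 > 0. Violating.
Others bid (5, 5, 33): truth gives 0; bid 38 gives 1 > 0. Violating.
Others bid (5, 6, 5): truth gives 0; bid 33 gives 1 > 0. Violating.
Others bid (5, 33, 5): truth gives 0; bid 38 gives 1 > 0. Violating.
Others bid (5, 5, 5): truth gives 1; no alternative beats it.
Others bid (5, 5, 38): truth gives 0; no alternative beats it.
(Checking all 64 profiles: 6 have a profitable deviation, 58 do not.)

6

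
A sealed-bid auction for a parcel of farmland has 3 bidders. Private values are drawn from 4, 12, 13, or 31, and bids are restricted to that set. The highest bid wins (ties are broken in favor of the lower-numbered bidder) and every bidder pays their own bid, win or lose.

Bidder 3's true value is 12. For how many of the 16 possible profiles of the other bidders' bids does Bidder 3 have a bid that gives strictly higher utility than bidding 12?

15

Others bid (4, 12): truth gives -12; bid 13 gives -1 > -12. Violating.
Others bid (4, 13): truth gives -12; bid 4 gives -4 > -12. Violating.
Others bid (4, 31): truth gives -12; bid 4 gives -4 > -12. Violating.
Others bid (12, 4): truth gives -12; bid 13 gives -1 > -12. Violating.
Others bid (4, 4): truth gives 0; no alternative beats it.
(Checking all 16 profiles: 15 have a profitable deviation, 1 does not.)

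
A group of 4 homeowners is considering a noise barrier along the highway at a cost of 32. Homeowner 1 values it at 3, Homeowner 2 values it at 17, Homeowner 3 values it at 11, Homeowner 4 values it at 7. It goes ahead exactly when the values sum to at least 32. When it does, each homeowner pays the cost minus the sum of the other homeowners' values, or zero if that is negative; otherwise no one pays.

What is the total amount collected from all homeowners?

Total value 38 ≥ cost 32, so it is built.
Homeowner 1: others sum to 35; max(0, 32 - 35) = 0.
Homeowner 2: others sum to 21; max(0, 32 - 21) = 11.
Homeowner 3: others sum to 27; max(0, 32 - 27) = 5.
Homeowner 4: others sum to 31; max(0, 32 - 31) = 1.
Total collected = 0 + 11 + 5 + 1 = 17.

17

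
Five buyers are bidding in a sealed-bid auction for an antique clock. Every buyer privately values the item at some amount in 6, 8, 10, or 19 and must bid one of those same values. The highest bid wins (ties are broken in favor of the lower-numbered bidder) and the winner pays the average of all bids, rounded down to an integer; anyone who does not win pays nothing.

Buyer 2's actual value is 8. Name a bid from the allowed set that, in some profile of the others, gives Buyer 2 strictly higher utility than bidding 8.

10

Suppose Buyer 1 bids 6, Buyer 3 bids 6, Buyer 4 bids 6 and Buyer 5 bids 10.
Bid 8: loses, pays 0, utility 0.
Bid 10: wins, pays 7, utility 8 - 7 = 1.
So bidding 10 beats truth here (1 > 0).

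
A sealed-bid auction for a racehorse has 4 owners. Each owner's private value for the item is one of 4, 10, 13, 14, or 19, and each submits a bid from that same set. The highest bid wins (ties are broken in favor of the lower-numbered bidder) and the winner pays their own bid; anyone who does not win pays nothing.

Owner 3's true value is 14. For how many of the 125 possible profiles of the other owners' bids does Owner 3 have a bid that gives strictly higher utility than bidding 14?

12

Others bid (4, 4, 4): truth gives 0; bid 10 gives 4 > 0. Violating.
Others bid (4, 4, 10): truth gives 0; bid 10 gives 4 > 0. Violating.
Others bid (4, 4, 13): truth gives 0; bid 13 gives 1 > 0. Violating.
Others bid (4, 10, 4): truth gives 0; bid 13 gives 1 > 0. Violating.
Others bid (4, 4, 14): truth gives 0; no alternative beats it.
Others bid (4, 4, 19): truth gives 0; no alternative beats it.
(Checking all 125 profiles: 12 have a profitable deviation, 113 do not.)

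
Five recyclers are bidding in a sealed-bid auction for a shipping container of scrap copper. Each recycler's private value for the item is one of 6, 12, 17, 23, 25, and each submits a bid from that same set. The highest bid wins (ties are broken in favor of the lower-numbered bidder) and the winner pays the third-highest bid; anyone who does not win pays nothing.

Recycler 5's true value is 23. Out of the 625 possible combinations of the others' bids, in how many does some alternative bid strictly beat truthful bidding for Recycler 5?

Others bid (6, 6, 6, 23): truth gives 0; bid 25 gives 17 > 0. Violating.
Others bid (6, 6, 12, 23): truth gives 0; bid 25 gives 11 > 0. Violating.
Others bid (6, 6, 17, 23): truth gives 0; bid 25 gives 6 > 0. Violating.
Others bid (6, 6, 23, 6): truth gives 0; bid 25 gives 17 > 0. Violating.
Others bid (6, 6, 6, 6): truth gives 17; no alternative beats it.
Others bid (6, 6, 6, 12): truth gives 17; no alternative beats it.
(Checking all 625 profiles: 108 have a profitable deviation, 517 do not.)

108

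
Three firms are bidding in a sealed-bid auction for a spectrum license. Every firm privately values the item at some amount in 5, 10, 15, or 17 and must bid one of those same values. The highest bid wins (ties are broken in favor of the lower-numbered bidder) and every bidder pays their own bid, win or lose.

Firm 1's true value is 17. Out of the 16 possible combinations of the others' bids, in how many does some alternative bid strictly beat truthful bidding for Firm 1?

Others bid (5, 5): truth gives 0; bid 5 gives 12 > 0. Violating.
Others bid (5, 10): truth gives 0; bid 10 gives 7 > 0. Violating.
Others bid (5, 15): truth gives 0; bid 15 gives 2 > 0. Violating.
Others bid (10, 5): truth gives 0; bid 10 gives 7 > 0. Violating.
Others bid (5, 17): truth gives 0; no alternative beats it.
Others bid (10, 17): truth gives 0; no alternative beats it.
(Checking all 16 profiles: 9 have a profitable deviation, 7 do not.)

9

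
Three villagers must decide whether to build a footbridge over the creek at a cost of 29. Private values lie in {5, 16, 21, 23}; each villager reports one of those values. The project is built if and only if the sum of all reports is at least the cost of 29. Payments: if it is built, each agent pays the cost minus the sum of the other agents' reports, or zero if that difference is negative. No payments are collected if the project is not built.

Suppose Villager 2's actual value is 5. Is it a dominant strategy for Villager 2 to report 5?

Yes

Check each profile of the others' reports and compare truth against every alternative report.
Others report (5, 16): truth gives 0, best alternative gives -3.
Others report (16, 5): truth gives 0, best alternative gives -3.
Others report (16, 16): truth gives 5, best alternative gives 5.
Others report (16, 21): truth gives 5, best alternative gives 5.
Others report (16, 23): truth gives 5, best alternative gives 5.
Others report (21, 16): truth gives 5, best alternative gives 5.
(Remaining 10 profiles checked similarly; truth is weakly best in each.)
In every case the truthful report is at least as good as any alternative, so it is a dominant strategy.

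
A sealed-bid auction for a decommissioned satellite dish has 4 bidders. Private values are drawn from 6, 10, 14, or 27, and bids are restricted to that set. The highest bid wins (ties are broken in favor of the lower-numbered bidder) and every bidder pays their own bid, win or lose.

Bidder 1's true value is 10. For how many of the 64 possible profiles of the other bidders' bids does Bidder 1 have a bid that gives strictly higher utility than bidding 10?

57

Others bid (6, 6, 6): truth gives 0; bid 6 gives 4 > 0. Violating.
Others bid (6, 6, 14): truth gives -10; bid 14 gives -4 > -10. Violating.
Others bid (6, 6, 27): truth gives -10; bid 6 gives -6 > -10. Violating.
Others bid (6, 10, 14): truth gives -10; bid 14 gives -4 > -10. Violating.
Others bid (6, 6, 10): truth gives 0; no alternative beats it.
Others bid (6, 10, 6): truth gives 0; no alternative beats it.
(Checking all 64 profiles: 57 have a profitable deviation, 7 do not.)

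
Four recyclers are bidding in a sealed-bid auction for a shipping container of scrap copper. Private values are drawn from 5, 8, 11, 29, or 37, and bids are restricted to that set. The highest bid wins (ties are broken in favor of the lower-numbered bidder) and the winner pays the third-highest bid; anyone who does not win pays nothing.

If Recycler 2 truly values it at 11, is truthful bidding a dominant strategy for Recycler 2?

No

Consider the case where Recycler 1 bids 5, Recycler 3 bids 5 and Recycler 4 bids 29.
Truthful bid 11: loses, pays 0, utility 0.
Bid 29 instead: wins, pays 5, utility 11 - 5 = 6.
Since 6 > 0, bidding 29 is strictly better here, so truthful bidding is not dominant.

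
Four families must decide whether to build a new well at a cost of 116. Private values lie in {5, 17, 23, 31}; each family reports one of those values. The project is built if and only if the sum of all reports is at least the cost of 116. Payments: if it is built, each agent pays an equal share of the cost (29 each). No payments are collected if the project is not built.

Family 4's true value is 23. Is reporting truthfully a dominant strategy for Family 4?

No

Consider the case where Family 1 reports 31, Family 2 reports 31 and Family 3 reports 31.
Truthful report 23: project built, pays 29, utility 23 - 29 = -6.
Report 5 instead: project not built, utility 0.
Since 0 > -6, reporting 5 is strictly better here, so truthful reporting is not dominant.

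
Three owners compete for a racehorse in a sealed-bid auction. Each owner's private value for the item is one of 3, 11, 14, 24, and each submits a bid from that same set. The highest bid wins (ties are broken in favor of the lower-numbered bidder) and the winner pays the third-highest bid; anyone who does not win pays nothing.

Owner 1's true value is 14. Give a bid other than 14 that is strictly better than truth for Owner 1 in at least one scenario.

24

Suppose Owner 2 bids 3 and Owner 3 bids 24.
Bid 14: loses, pays 0, utility 0.
Bid 24: wins, pays 3, utility 14 - 3 = 11.
So bidding 24 beats truth here (11 > 0).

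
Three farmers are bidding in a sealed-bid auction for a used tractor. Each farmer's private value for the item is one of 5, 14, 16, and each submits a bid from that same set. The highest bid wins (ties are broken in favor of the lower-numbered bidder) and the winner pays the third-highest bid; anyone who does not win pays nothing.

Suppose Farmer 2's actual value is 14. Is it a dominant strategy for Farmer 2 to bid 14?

No

Consider the case where Farmer 1 bids 5 and Farmer 3 bids 16.
Truthful bid 14: loses, pays 0, utility 0.
Bid 16 instead: wins, pays 5, utility 14 - 5 = 9.
Since 9 > 0, bidding 16 is strictly better here, so truthful bidding is not dominant.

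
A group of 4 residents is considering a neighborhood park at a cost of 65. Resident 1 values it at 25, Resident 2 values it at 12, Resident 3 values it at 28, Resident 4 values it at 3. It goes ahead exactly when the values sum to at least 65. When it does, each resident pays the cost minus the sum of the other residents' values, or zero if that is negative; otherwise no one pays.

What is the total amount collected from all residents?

56

Total value 68 ≥ cost 65, so it is built.
Resident 1: others sum to 43; max(0, 65 - 43) = 22.
Resident 2: others sum to 56; max(0, 65 - 56) = 9.
Resident 3: others sum to 40; max(0, 65 - 40) = 25.
Resident 4: others sum to 65; max(0, 65 - 65) = 0.
Total collected = 22 + 9 + 25 + 0 = 56.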